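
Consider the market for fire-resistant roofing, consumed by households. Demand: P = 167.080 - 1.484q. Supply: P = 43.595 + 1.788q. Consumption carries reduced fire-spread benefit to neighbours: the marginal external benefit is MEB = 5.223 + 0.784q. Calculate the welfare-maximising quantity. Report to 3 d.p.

Social marginal benefit = demand + MEB = 172.303 - 0.700q.
Set SMB = MC: 172.303 - 0.700q = 43.595 + 1.788q → q* = 51.7315.

q* = 51.732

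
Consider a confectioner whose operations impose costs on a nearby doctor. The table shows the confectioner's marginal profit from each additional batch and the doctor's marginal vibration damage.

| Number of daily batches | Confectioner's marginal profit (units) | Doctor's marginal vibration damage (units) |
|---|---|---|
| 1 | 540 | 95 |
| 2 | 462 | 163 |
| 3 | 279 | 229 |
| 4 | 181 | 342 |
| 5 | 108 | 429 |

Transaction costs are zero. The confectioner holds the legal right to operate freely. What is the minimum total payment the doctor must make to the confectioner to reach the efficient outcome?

Left alone the confectioner would choose level 5 (marginal profit stays positive).
Efficient level: k* = 3 (marginal profit ≥ marginal vibration damage through 3).
The doctor must at least cover the confectioner's forgone profit from cutting 5→3: 181 + 108 = 289.

289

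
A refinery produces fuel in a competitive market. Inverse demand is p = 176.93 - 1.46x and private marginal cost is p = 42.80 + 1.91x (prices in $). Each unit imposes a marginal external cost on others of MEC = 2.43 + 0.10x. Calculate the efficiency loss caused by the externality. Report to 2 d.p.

DWL = $5.92

Market equilibrium (private): 42.80 + 1.91x = 176.93 - 1.46x → x_m = 39.8012.
Social marginal cost = private MC + MEC = 45.23 + 2.01x.
Set SMC = demand: 45.23 + 2.01x = 176.93 - 1.46x → x* = 37.9539.
Height of the DWL triangle at x_m is SMC(x_m) − demand(x_m) = MEC(x_m) = 6.4101.
DWL = ½ × 1.8473 × 6.4101 = 5.9207.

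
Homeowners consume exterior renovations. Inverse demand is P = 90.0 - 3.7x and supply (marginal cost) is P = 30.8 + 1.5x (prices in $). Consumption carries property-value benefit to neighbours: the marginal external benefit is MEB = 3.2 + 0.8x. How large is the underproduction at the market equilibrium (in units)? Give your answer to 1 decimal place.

Market equilibrium (private): 30.8 + 1.5x = 90.0 - 3.7x → x_m = 11.3846.
Social marginal benefit = demand + MEB = 93.2 - 2.9x.
Set SMB = MC: 93.2 - 2.9x = 30.8 + 1.5x → x* = 14.1818.
Gap = |11.3846 − 14.1818| = 2.7972.

2.8 units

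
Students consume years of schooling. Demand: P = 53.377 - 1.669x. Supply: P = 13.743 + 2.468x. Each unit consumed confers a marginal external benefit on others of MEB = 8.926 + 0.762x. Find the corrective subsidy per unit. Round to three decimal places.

subsidy = 19.890 per unit

Social marginal benefit = demand + MEB = 62.303 - 0.907x.
Set SMB = MC: 62.303 - 0.907x = 13.743 + 2.468x → x* = 14.3881.
The Pigouvian subsidy equals MEB at x*: 8.926 + 0.762×14.3881 = 19.8897.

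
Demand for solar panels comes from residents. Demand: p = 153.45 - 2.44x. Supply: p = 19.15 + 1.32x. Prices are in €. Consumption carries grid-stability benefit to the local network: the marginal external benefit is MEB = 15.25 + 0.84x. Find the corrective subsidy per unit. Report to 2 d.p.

subsidy = €58.27 per unit

Social marginal benefit = demand + MEB = 168.70 - 1.60x.
Set SMB = MC: 168.70 - 1.60x = 19.15 + 1.32x → x* = 51.2158.
The Pigouvian subsidy equals MEB at x*: 15.25 + 0.84×51.2158 = 58.2713.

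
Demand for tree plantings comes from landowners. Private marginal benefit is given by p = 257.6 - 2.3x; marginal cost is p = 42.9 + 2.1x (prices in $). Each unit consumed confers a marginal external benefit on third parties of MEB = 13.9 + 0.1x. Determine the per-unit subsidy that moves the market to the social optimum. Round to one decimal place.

Social marginal benefit = demand + MEB = 271.5 - 2.2x.
Set SMB = MC: 271.5 - 2.2x = 42.9 + 2.1x → x* = 53.1628.
The Pigouvian subsidy equals MEB at x*: 13.9 + 0.1×53.1628 = 19.2163.

subsidy = $19.2 per unit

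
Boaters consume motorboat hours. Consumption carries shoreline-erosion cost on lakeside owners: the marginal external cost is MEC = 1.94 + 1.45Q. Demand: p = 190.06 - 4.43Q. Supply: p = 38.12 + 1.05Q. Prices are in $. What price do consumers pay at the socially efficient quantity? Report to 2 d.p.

P = $94.17

Social marginal benefit = demand − MEC = 188.12 - 5.88Q.
Set SMB = MC: 188.12 - 5.88Q = 38.12 + 1.05Q → Q* = 21.6450.
Consumer price on the demand curve at Q*: 190.06 − 4.43×21.6450 = 94.1727.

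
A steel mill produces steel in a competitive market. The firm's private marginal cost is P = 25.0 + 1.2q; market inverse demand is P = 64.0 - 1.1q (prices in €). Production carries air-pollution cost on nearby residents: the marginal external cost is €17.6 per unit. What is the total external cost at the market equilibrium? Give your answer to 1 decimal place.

Market equilibrium (private): 25.0 + 1.2q = 64.0 - 1.1q → q_m = 16.9565.
Total external cost = MEC × q_m = 17.6 × 16.9565 = 298.4344.

€298.4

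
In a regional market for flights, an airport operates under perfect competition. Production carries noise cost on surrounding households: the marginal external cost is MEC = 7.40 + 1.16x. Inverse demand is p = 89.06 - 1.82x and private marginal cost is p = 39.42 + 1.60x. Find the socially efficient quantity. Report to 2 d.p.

Social marginal cost = private MC + MEC = 46.82 + 2.76x.
Set SMC = demand: 46.82 + 2.76x = 89.06 - 1.82x → x* = 9.2227.

x* = 9.22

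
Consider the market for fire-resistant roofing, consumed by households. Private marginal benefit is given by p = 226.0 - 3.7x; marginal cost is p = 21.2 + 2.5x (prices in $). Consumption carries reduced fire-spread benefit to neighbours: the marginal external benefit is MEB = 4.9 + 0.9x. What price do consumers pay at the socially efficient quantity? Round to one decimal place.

P = $79.6

Social marginal benefit = demand + MEB = 230.9 - 2.8x.
Set SMB = MC: 230.9 - 2.8x = 21.2 + 2.5x → x* = 39.5660.
Consumer price on the demand curve at x*: 226.0 − 3.7×39.5660 = 79.6058.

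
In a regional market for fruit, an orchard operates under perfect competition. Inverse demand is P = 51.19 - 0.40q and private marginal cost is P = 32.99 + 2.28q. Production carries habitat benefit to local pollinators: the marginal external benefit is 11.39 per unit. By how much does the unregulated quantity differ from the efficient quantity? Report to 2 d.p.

Market equilibrium (private): 32.99 + 2.28q = 51.19 - 0.40q → q_m = 6.7910.
Social marginal cost = private MC − MEB = 21.60 + 2.28q.
Set SMC = demand: 21.60 + 2.28q = 51.19 - 0.40q → q* = 11.0410.
Gap = |6.7910 − 11.0410| = 4.2500.

4.25 units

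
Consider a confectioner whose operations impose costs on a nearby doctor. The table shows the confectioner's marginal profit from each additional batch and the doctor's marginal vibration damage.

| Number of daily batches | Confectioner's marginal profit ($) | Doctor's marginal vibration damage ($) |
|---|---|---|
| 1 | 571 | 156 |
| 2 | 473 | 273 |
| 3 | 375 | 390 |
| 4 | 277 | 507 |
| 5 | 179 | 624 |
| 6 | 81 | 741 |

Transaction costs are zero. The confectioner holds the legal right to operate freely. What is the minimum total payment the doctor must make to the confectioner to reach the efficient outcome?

$912

Left alone the confectioner would choose level 6 (marginal profit stays positive).
Efficient level: k* = 2 (marginal profit ≥ marginal vibration damage through 2).
The doctor must at least cover the confectioner's forgone profit from cutting 6→2: 375 + 277 + 179 + 81 = 912.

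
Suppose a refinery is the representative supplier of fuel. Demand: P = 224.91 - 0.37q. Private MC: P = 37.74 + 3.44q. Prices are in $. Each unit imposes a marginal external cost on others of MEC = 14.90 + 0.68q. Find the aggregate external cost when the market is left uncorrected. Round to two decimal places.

Market equilibrium (private): 37.74 + 3.44q = 224.91 - 0.37q → q_m = 49.1260.
Total external cost = ∫₀^{q_m} (14.90 + 0.68q) dq = 14.90×49.1260 + ½×0.68×49.1260² = 1552.5211.

$1552.52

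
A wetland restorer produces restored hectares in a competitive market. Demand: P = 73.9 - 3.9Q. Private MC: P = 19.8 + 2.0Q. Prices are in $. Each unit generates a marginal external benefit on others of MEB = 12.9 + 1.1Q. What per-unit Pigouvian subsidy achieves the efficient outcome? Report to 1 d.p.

Social marginal cost = private MC − MEB = 6.9 + 0.9Q.
Set SMC = demand: 6.9 + 0.9Q = 73.9 - 3.9Q → Q* = 13.9583.
The Pigouvian subsidy equals MEB at Q*: 12.9 + 1.1×13.9583 = 28.2541.

subsidy = $28.3 per unit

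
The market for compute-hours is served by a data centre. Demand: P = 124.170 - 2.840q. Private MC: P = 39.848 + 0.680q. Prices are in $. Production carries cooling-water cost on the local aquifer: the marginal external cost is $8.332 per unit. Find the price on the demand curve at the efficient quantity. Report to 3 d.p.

Social marginal cost = private MC + MEC = 48.180 + 0.680q.
Set SMC = demand: 48.180 + 0.680q = 124.170 - 2.840q → q* = 21.5881.
Consumer price on the demand curve at q*: 124.170 − 2.840×21.5881 = 62.8598.

P = $62.860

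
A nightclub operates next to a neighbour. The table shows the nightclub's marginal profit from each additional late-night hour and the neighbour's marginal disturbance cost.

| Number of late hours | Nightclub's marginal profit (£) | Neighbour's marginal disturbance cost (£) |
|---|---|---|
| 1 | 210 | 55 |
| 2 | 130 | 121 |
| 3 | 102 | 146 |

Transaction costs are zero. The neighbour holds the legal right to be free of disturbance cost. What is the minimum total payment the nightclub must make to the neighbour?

Efficient level: marginal profit ≥ marginal disturbance cost through level 2, so k* = 2.
With the neighbour holding the right, the nightclub must at least compensate total damage at k*: 55 + 121 = 176.

£176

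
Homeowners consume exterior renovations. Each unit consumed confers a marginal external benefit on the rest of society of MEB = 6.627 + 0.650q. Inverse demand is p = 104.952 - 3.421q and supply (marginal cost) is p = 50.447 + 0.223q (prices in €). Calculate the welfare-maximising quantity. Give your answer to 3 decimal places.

q* = 20.418

Social marginal benefit = demand + MEB = 111.579 - 2.771q.
Set SMB = MC: 111.579 - 2.771q = 50.447 + 0.223q → q* = 20.4182.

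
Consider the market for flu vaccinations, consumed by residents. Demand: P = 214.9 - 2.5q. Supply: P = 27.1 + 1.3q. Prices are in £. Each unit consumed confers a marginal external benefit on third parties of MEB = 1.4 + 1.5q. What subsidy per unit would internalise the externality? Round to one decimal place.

Social marginal benefit = demand + MEB = 216.3 - q.
Set SMB = MC: 216.3 - q = 27.1 + 1.3q → q* = 82.2609.
The Pigouvian subsidy equals MEB at q*: 1.4 + 1.5×82.2609 = 124.7914.

subsidy = £124.8 per unit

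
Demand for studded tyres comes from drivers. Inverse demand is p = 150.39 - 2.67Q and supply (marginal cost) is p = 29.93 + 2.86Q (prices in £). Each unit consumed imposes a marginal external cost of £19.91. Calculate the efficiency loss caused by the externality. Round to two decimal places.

Market equilibrium (private): 29.93 + 2.86Q = 150.39 - 2.67Q → Q_m = 21.7830.
Social marginal benefit = demand − MEC = 130.48 - 2.67Q.
Set SMB = MC: 130.48 - 2.67Q = 29.93 + 2.86Q → Q* = 18.1826.
The loss is the area between SMB and MC from Q* to Q_m; with linear curves that's a triangle of height MEC(Q_m).
DWL = ½ × 3.6004 × 19.9100 = 35.8420.

DWL = £35.84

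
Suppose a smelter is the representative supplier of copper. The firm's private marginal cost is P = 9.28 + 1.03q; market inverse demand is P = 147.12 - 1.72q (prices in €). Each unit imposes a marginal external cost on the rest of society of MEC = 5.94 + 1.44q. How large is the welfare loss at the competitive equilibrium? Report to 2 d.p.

DWL = €728.21

Market equilibrium (private): 9.28 + 1.03q = 147.12 - 1.72q → q_m = 50.1236.
Social marginal cost = private MC + MEC = 15.22 + 2.47q.
Set SMC = demand: 15.22 + 2.47q = 147.12 - 1.72q → q* = 31.4797.
Between q* and q_m the wedge SMC − demand runs linearly from 0 to MEC(q_m), so the loss is a triangle.
DWL = ½ × 18.6439 × 78.1180 = 728.2121.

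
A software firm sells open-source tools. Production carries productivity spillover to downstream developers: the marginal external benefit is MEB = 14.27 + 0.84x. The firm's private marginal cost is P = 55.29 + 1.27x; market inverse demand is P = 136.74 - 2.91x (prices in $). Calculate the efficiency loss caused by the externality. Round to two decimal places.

DWL = $140.52

Market equilibrium (private): 55.29 + 1.27x = 136.74 - 2.91x → x_m = 19.4856.
Social marginal cost = private MC − MEB = 41.02 + 0.43x.
Set SMC = demand: 41.02 + 0.43x = 136.74 - 2.91x → x* = 28.6587.
The loss is the area between SMC and demand from x* to x_m; with linear curves that's a triangle of height MEB(x_m).
DWL = ½ × 9.1731 × 30.6379 = 140.5223.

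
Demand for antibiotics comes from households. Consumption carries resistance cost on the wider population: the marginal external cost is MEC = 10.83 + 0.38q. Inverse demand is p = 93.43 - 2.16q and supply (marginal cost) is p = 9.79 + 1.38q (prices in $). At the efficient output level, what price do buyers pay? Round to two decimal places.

P = $53.31

Social marginal benefit = demand − MEC = 82.60 - 2.54q.
Set SMB = MC: 82.60 - 2.54q = 9.79 + 1.38q → q* = 18.5740.
Consumer price on the demand curve at q*: 93.43 − 2.16×18.5740 = 53.3102.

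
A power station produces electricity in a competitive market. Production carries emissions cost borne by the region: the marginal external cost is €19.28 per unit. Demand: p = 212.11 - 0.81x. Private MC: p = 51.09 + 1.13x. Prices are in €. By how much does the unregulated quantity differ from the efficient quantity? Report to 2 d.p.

Market equilibrium (private): 51.09 + 1.13x = 212.11 - 0.81x → x_m = 83.0000.
Social marginal cost = private MC + MEC = 70.37 + 1.13x.
Set SMC = demand: 70.37 + 1.13x = 212.11 - 0.81x → x* = 73.0619.
Gap = |83.0000 − 73.0619| = 9.9381.

9.94 units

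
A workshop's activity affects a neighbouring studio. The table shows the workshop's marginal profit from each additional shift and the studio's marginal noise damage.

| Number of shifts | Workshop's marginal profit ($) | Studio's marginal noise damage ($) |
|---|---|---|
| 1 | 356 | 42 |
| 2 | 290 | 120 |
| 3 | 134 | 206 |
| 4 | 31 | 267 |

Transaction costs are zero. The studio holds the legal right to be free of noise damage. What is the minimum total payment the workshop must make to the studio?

Efficient level: marginal profit ≥ marginal noise damage through level 2, so k* = 2.
With the studio holding the right, the workshop must at least compensate total damage at k*: 42 + 120 = 162.

$162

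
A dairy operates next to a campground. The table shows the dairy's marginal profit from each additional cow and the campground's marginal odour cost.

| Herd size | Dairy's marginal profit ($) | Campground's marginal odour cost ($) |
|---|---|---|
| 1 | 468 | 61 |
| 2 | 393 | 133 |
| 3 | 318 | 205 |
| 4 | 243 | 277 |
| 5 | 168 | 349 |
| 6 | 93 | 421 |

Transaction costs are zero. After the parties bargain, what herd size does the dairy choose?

Bargaining reaches the level where marginal profit last exceeds marginal odour cost.
That holds through level 3 (318 ≥ 205) but not at 4 (243 < 277).

3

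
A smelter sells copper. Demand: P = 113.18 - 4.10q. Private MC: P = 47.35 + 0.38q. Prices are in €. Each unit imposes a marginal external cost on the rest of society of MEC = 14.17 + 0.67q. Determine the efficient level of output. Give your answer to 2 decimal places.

q* = 10.03

Social marginal cost = private MC + MEC = 61.52 + 1.05q.
Set SMC = demand: 61.52 + 1.05q = 113.18 - 4.10q → q* = 10.0311.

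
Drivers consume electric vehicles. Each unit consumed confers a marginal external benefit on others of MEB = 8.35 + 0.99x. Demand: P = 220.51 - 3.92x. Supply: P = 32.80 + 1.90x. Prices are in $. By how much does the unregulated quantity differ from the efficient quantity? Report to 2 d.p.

Market equilibrium (private): 32.80 + 1.90x = 220.51 - 3.92x → x_m = 32.2526.
Social marginal benefit = demand + MEB = 228.86 - 2.93x.
Set SMB = MC: 228.86 - 2.93x = 32.80 + 1.90x → x* = 40.5921.
Gap = |32.2526 − 40.5921| = 8.3395.

8.34 units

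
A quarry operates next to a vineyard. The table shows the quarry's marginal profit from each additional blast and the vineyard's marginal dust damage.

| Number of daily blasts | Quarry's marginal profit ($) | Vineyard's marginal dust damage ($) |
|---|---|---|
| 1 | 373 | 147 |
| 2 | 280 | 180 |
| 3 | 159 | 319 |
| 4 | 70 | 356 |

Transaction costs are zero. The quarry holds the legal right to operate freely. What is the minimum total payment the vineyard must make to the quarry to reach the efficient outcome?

$229

Left alone the quarry would choose level 4 (marginal profit stays positive).
Efficient level: k* = 2 (marginal profit ≥ marginal dust damage through 2).
The vineyard must at least cover the quarry's forgone profit from cutting 4→2: 159 + 70 = 229.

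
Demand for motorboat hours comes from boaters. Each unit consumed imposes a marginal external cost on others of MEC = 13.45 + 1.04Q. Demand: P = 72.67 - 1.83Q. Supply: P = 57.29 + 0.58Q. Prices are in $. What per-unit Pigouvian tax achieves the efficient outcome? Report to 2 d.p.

Social marginal benefit = demand − MEC = 59.22 - 2.87Q.
Set SMB = MC: 59.22 - 2.87Q = 57.29 + 0.58Q → Q* = 0.5594.
The Pigouvian tax equals MEC at Q*: 13.45 + 1.04×0.5594 = 14.0318.

tax = $14.03 per unit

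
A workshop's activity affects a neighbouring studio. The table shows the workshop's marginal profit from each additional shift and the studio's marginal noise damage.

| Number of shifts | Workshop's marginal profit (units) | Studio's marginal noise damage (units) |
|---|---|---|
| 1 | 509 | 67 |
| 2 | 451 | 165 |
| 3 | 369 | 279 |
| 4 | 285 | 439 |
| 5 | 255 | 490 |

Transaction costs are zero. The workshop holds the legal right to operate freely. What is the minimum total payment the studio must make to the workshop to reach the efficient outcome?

Left alone the workshop would choose level 5 (marginal profit stays positive).
Efficient level: k* = 3 (marginal profit ≥ marginal noise damage through 3).
The studio must at least cover the workshop's forgone profit from cutting 5→3: 285 + 255 = 540.

540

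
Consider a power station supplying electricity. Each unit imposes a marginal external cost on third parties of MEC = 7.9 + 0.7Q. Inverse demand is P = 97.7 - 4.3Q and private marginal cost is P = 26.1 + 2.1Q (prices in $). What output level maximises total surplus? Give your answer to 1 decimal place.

Social marginal cost = private MC + MEC = 34.0 + 2.8Q.
Set SMC = demand: 34.0 + 2.8Q = 97.7 - 4.3Q → Q* = 8.9718.

Q* = 9.0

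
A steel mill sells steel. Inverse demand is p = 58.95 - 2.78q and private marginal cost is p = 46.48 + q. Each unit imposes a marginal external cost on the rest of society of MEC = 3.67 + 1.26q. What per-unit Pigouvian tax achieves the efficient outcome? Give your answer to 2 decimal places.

Social marginal cost = private MC + MEC = 50.15 + 2.26q.
Set SMC = demand: 50.15 + 2.26q = 58.95 - 2.78q → q* = 1.7460.
The Pigouvian tax equals MEC at q*: 3.67 + 1.26×1.7460 = 5.8700.

tax = 5.87 per unit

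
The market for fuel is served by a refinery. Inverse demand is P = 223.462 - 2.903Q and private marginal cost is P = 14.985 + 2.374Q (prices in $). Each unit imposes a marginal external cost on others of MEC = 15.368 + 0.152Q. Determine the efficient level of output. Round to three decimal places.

Social marginal cost = private MC + MEC = 30.353 + 2.526Q.
Set SMC = demand: 30.353 + 2.526Q = 223.462 - 2.903Q → Q* = 35.5699.

Q* = 35.570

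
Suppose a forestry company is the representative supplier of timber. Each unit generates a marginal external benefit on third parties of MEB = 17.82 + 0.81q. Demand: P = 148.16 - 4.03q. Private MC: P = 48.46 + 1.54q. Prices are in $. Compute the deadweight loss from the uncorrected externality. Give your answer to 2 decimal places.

Market equilibrium (private): 48.46 + 1.54q = 148.16 - 4.03q → q_m = 17.8995.
Social marginal cost = private MC − MEB = 30.64 + 0.73q.
Set SMC = demand: 30.64 + 0.73q = 148.16 - 4.03q → q* = 24.6891.
Between q* and q_m the wedge demand − SMC runs linearly from 0 to MEB(q_m), so the loss is a triangle.
DWL = ½ × 6.7896 × 32.3186 = 109.7152.

DWL = $109.72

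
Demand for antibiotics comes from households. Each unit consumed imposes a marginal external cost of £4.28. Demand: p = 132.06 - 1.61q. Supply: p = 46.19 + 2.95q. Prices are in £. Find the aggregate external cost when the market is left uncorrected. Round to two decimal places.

Market equilibrium (private): 46.19 + 2.95q = 132.06 - 1.61q → q_m = 18.8311.
Total external cost = MEC × q_m = 4.28 × 18.8311 = 80.5971.

£80.60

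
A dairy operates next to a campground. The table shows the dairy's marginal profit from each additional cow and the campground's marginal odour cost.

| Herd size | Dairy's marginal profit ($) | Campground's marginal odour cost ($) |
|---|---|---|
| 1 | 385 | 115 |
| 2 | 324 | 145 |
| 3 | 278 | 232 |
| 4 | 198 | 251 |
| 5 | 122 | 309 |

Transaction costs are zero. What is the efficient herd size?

Bargaining reaches the level where marginal profit last exceeds marginal odour cost.
That holds through level 3 (278 ≥ 232) but not at 4 (198 < 251).

3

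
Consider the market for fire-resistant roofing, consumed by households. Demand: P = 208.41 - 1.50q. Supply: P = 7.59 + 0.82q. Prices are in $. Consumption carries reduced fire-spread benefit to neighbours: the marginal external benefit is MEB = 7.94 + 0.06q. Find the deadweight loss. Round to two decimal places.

DWL = $38.16

Market equilibrium (private): 7.59 + 0.82q = 208.41 - 1.50q → q_m = 86.5603.
Social marginal benefit = demand + MEB = 216.35 - 1.44q.
Set SMB = MC: 216.35 - 1.44q = 7.59 + 0.82q → q* = 92.3717.
Height of the DWL triangle at q_m is SMB(q_m) − MC(q_m) = MEB(q_m) = 13.1336.
DWL = ½ × 5.8114 × 13.1336 = 38.1623.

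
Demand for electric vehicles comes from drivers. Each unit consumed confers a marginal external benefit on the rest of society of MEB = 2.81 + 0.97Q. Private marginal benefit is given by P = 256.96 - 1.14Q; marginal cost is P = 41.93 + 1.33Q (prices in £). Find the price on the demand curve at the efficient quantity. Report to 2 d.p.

P = £91.40

Social marginal benefit = demand + MEB = 259.77 - 0.17Q.
Set SMB = MC: 259.77 - 0.17Q = 41.93 + 1.33Q → Q* = 145.2267.
Consumer price on the demand curve at Q*: 256.96 − 1.14×145.2267 = 91.4016.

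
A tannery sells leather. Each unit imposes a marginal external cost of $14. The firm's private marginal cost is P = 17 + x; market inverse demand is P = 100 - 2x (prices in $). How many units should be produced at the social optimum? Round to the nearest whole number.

x* = 23

Social marginal cost = private MC + MEC = 31 + x.
Set SMC = demand: 31 + x = 100 - 2x → x* = 23.0000.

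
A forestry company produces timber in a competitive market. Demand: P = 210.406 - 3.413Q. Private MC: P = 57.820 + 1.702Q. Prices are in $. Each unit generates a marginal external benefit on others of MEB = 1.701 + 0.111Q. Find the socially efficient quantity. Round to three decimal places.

Social marginal cost = private MC − MEB = 56.119 + 1.591Q.
Set SMC = demand: 56.119 + 1.591Q = 210.406 - 3.413Q → Q* = 30.8327.

Q* = 30.833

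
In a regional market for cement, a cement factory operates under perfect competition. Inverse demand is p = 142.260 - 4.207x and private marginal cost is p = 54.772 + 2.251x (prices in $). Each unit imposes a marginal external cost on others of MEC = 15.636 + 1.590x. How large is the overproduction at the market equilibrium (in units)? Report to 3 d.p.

Market equilibrium (private): 54.772 + 2.251x = 142.260 - 4.207x → x_m = 13.5472.
Social marginal cost = private MC + MEC = 70.408 + 3.841x.
Set SMC = demand: 70.408 + 3.841x = 142.260 - 4.207x → x* = 8.9279.
Gap = |13.5472 − 8.9279| = 4.6193.

4.619 units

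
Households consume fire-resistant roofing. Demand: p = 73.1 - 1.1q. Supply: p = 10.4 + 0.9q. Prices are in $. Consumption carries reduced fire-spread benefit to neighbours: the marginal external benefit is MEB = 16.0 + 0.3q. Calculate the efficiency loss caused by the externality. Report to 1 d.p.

Market equilibrium (private): 10.4 + 0.9q = 73.1 - 1.1q → q_m = 31.3500.
Social marginal benefit = demand + MEB = 89.1 - 0.8q.
Set SMB = MC: 89.1 - 0.8q = 10.4 + 0.9q → q* = 46.2941.
The welfare-loss triangle has base |q_m − q*| and height MEB(q_m) (the vertical gap between SMB and MC is zero at q* and MEB at q_m).
DWL = ½ × 14.9441 × 25.4050 = 189.8274.

DWL = $189.8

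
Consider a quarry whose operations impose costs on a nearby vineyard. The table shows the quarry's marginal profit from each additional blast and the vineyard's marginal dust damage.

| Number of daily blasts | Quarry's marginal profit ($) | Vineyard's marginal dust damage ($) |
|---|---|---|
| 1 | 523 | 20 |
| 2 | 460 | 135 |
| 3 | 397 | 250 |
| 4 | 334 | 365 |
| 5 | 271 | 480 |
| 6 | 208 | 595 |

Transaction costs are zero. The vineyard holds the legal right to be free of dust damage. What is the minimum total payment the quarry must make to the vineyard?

$405

Efficient level: marginal profit ≥ marginal dust damage through level 3, so k* = 3.
With the vineyard holding the right, the quarry must at least compensate total damage at k*: 20 + 135 + 250 = 405.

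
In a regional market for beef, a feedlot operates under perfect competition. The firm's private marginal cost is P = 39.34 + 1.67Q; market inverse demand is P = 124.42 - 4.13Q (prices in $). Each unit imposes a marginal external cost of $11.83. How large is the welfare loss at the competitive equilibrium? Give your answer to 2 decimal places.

Market equilibrium (private): 39.34 + 1.67Q = 124.42 - 4.13Q → Q_m = 14.6690.
Social marginal cost = private MC + MEC = 51.17 + 1.67Q.
Set SMC = demand: 51.17 + 1.67Q = 124.42 - 4.13Q → Q* = 12.6293.
The loss is the area between SMC and demand from Q* to Q_m; with linear curves that's a triangle of height MEC(Q_m).
DWL = ½ × 2.0397 × 11.8300 = 12.0648.

DWL = $12.06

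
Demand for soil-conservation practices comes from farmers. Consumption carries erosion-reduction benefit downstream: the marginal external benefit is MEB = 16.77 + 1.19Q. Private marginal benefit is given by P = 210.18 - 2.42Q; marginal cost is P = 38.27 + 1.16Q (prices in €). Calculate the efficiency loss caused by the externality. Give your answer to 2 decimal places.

DWL = €1142.92

Market equilibrium (private): 38.27 + 1.16Q = 210.18 - 2.42Q → Q_m = 48.0196.
Social marginal benefit = demand + MEB = 226.95 - 1.23Q.
Set SMB = MC: 226.95 - 1.23Q = 38.27 + 1.16Q → Q* = 78.9456.
The welfare-loss triangle has base |Q_m − Q*| and height MEB(Q_m) (the vertical gap between SMB and MC is zero at Q* and MEB at Q_m).
DWL = ½ × 30.9260 × 73.9133 = 1142.9214.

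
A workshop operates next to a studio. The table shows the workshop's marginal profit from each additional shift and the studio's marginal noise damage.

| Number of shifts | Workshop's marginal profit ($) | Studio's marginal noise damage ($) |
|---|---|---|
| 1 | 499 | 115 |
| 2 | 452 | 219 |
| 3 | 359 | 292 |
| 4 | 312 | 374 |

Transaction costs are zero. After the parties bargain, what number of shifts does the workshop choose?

Bargaining reaches the level where marginal profit last exceeds marginal noise damage.
That holds through level 3 (359 ≥ 292) but not at 4 (312 < 374).

3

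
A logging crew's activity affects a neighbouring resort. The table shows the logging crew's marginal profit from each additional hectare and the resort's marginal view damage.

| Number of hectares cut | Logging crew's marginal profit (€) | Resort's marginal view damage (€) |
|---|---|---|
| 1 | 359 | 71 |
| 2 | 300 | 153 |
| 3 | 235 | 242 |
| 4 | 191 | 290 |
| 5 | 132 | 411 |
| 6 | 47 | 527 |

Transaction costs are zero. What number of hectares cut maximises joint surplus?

2

Bargaining reaches the level where marginal profit last exceeds marginal view damage.
That holds through level 2 (300 ≥ 153) but not at 3 (235 < 242).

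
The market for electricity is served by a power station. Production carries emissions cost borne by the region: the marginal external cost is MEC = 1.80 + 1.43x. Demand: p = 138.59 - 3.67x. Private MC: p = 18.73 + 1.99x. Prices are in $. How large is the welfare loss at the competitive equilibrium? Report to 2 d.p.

Market equilibrium (private): 18.73 + 1.99x = 138.59 - 3.67x → x_m = 21.1767.
Social marginal cost = private MC + MEC = 20.53 + 3.42x.
Set SMC = demand: 20.53 + 3.42x = 138.59 - 3.67x → x* = 16.6516.
Height of the DWL triangle at x_m is SMC(x_m) − demand(x_m) = MEC(x_m) = 32.0827.
DWL = ½ × 4.5251 × 32.0827 = 72.5887.

DWL = $72.59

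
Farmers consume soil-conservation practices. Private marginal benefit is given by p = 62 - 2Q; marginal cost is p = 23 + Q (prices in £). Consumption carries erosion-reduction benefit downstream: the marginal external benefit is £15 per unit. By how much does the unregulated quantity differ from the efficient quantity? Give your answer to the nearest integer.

5 units

Market equilibrium (private): 23 + Q = 62 - 2Q → Q_m = 13.0000.
Social marginal benefit = demand + MEB = 77 - 2Q.
Set SMB = MC: 77 - 2Q = 23 + Q → Q* = 18.0000.
Gap = |13.0000 − 18.0000| = 5.0000.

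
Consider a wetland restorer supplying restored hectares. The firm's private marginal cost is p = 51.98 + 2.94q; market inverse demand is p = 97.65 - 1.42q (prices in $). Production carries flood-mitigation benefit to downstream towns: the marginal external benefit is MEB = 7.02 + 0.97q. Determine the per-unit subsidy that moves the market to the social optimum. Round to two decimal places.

subsidy = $22.10 per unit

Social marginal cost = private MC − MEB = 44.96 + 1.97q.
Set SMC = demand: 44.96 + 1.97q = 97.65 - 1.42q → q* = 15.5428.
The Pigouvian subsidy equals MEB at q*: 7.02 + 0.97×15.5428 = 22.0965.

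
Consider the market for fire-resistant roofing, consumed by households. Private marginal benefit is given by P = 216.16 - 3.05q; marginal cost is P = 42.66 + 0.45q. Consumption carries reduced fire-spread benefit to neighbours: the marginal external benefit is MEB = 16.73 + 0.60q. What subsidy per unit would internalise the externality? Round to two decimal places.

Social marginal benefit = demand + MEB = 232.89 - 2.45q.
Set SMB = MC: 232.89 - 2.45q = 42.66 + 0.45q → q* = 65.5966.
The Pigouvian subsidy equals MEB at q*: 16.73 + 0.60×65.5966 = 56.0880.

subsidy = 56.09 per unit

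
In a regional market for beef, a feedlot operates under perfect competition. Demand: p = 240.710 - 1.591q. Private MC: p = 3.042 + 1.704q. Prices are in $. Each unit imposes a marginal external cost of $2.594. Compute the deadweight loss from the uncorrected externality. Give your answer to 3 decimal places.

DWL = $1.021

Market equilibrium (private): 3.042 + 1.704q = 240.710 - 1.591q → q_m = 72.1299.
Social marginal cost = private MC + MEC = 5.636 + 1.704q.
Set SMC = demand: 5.636 + 1.704q = 240.710 - 1.591q → q* = 71.3426.
Height of the DWL triangle at q_m is SMC(q_m) − demand(q_m) = MEC(q_m) = 2.5940.
DWL = ½ × 0.7873 × 2.5940 = 1.0211.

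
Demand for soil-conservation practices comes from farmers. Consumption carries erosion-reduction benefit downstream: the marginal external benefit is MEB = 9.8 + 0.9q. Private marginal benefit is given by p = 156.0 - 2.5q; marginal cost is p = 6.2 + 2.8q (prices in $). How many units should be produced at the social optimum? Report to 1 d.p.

q* = 36.3

Social marginal benefit = demand + MEB = 165.8 - 1.6q.
Set SMB = MC: 165.8 - 1.6q = 6.2 + 2.8q → q* = 36.2727.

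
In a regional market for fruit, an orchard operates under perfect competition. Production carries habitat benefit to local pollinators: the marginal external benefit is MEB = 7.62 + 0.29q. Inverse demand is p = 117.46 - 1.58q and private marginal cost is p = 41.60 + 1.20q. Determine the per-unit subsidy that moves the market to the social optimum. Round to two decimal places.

subsidy = 17.34 per unit

Social marginal cost = private MC − MEB = 33.98 + 0.91q.
Set SMC = demand: 33.98 + 0.91q = 117.46 - 1.58q → q* = 33.5261.
The Pigouvian subsidy equals MEB at q*: 7.62 + 0.29×33.5261 = 17.3426.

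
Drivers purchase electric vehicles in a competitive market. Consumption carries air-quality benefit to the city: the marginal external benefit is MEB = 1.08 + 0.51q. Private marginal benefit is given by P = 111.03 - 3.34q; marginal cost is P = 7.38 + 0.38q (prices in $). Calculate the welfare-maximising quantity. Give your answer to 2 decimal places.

Social marginal benefit = demand + MEB = 112.11 - 2.83q.
Set SMB = MC: 112.11 - 2.83q = 7.38 + 0.38q → q* = 32.6262.

q* = 32.63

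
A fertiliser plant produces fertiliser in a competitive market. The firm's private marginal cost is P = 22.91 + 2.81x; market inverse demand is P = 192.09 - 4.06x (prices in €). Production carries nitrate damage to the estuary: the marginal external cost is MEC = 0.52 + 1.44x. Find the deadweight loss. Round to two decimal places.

Market equilibrium (private): 22.91 + 2.81x = 192.09 - 4.06x → x_m = 24.6259.
Social marginal cost = private MC + MEC = 23.43 + 4.25x.
Set SMC = demand: 23.43 + 4.25x = 192.09 - 4.06x → x* = 20.2960.
Height of the DWL triangle at x_m is SMC(x_m) − demand(x_m) = MEC(x_m) = 35.9813.
DWL = ½ × 4.3299 × 35.9813 = 77.8977.

DWL = €77.90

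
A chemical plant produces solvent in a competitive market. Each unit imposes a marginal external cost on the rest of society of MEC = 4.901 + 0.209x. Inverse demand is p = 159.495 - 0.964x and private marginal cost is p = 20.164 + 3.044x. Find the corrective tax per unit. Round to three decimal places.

tax = 11.564 per unit

Social marginal cost = private MC + MEC = 25.065 + 3.253x.
Set SMC = demand: 25.065 + 3.253x = 159.495 - 0.964x → x* = 31.8781.
The Pigouvian tax equals MEC at x*: 4.901 + 0.209×31.8781 = 11.5635.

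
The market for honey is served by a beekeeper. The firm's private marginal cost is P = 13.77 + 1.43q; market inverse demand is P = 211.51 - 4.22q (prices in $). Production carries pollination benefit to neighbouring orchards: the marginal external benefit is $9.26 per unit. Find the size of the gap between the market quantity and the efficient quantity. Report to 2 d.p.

1.64 units

Market equilibrium (private): 13.77 + 1.43q = 211.51 - 4.22q → q_m = 34.9982.
Social marginal cost = private MC − MEB = 4.51 + 1.43q.
Set SMC = demand: 4.51 + 1.43q = 211.51 - 4.22q → q* = 36.6372.
Gap = |34.9982 − 36.6372| = 1.6390.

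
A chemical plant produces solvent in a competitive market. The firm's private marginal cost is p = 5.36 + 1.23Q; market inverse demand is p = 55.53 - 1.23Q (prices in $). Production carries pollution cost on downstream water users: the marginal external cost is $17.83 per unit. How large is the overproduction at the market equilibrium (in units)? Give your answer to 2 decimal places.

7.25 units

Market equilibrium (private): 5.36 + 1.23Q = 55.53 - 1.23Q → Q_m = 20.3943.
Social marginal cost = private MC + MEC = 23.19 + 1.23Q.
Set SMC = demand: 23.19 + 1.23Q = 55.53 - 1.23Q → Q* = 13.1463.
Gap = |20.3943 − 13.1463| = 7.2480.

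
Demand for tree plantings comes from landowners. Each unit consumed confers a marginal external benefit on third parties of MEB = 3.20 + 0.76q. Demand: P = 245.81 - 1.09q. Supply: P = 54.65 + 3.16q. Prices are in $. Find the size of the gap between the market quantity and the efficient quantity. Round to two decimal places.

Market equilibrium (private): 54.65 + 3.16q = 245.81 - 1.09q → q_m = 44.9788.
Social marginal benefit = demand + MEB = 249.01 - 0.33q.
Set SMB = MC: 249.01 - 0.33q = 54.65 + 3.16q → q* = 55.6905.
Gap = |44.9788 − 55.6905| = 10.7117.

10.71 units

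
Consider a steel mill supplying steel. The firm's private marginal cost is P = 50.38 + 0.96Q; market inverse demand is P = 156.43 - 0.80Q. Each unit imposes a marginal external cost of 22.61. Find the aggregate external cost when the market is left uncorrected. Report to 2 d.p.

1362.38

Market equilibrium (private): 50.38 + 0.96Q = 156.43 - 0.80Q → Q_m = 60.2557.
Total external cost = MEC × Q_m = 22.61 × 60.2557 = 1362.3814.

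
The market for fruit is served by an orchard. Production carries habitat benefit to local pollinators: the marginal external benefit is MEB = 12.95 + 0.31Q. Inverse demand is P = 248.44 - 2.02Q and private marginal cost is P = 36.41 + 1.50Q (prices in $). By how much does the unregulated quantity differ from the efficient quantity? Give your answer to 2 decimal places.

Market equilibrium (private): 36.41 + 1.50Q = 248.44 - 2.02Q → Q_m = 60.2358.
Social marginal cost = private MC − MEB = 23.46 + 1.19Q.
Set SMC = demand: 23.46 + 1.19Q = 248.44 - 2.02Q → Q* = 70.0872.
Gap = |60.2358 − 70.0872| = 9.8514.

9.85 units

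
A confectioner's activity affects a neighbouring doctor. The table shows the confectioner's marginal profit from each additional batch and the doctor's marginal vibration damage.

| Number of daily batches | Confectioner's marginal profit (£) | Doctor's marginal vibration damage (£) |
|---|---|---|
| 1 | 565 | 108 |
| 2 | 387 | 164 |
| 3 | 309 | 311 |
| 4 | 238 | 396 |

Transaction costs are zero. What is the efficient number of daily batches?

2

Bargaining reaches the level where marginal profit last exceeds marginal vibration damage.
That holds through level 2 (387 ≥ 164) but not at 3 (309 < 311).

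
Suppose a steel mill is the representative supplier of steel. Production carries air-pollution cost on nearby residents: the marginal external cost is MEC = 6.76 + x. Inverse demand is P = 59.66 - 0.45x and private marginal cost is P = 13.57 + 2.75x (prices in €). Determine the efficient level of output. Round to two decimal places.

x* = 9.36

Social marginal cost = private MC + MEC = 20.33 + 3.75x.
Set SMC = demand: 20.33 + 3.75x = 59.66 - 0.45x → x* = 9.3643.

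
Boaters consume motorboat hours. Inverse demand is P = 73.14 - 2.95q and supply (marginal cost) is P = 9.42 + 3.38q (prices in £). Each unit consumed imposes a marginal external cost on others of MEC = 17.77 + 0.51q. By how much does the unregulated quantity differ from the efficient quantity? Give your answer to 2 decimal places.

3.35 units

Market equilibrium (private): 9.42 + 3.38q = 73.14 - 2.95q → q_m = 10.0664.
Social marginal benefit = demand − MEC = 55.37 - 3.46q.
Set SMB = MC: 55.37 - 3.46q = 9.42 + 3.38q → q* = 6.7178.
Gap = |10.0664 − 6.7178| = 3.3486.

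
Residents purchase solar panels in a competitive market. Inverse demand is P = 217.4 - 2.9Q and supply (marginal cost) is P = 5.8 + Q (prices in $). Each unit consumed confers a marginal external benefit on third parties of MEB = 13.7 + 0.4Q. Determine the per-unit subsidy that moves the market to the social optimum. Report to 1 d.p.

Social marginal benefit = demand + MEB = 231.1 - 2.5Q.
Set SMB = MC: 231.1 - 2.5Q = 5.8 + Q → Q* = 64.3714.
The Pigouvian subsidy equals MEB at Q*: 13.7 + 0.4×64.3714 = 39.4486.

subsidy = $39.4 per unit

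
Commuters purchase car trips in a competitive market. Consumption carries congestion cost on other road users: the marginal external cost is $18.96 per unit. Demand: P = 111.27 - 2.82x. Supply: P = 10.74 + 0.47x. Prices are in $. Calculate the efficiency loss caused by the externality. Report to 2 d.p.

Market equilibrium (private): 10.74 + 0.47x = 111.27 - 2.82x → x_m = 30.5562.
Social marginal benefit = demand − MEC = 92.31 - 2.82x.
Set SMB = MC: 92.31 - 2.82x = 10.74 + 0.47x → x* = 24.7933.
The welfare-loss triangle has base |x_m − x*| and height MEC(x_m) (the vertical gap between SMB and MC is zero at x* and MEC at x_m).
DWL = ½ × 5.7629 × 18.9600 = 54.6323.

DWL = $54.63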